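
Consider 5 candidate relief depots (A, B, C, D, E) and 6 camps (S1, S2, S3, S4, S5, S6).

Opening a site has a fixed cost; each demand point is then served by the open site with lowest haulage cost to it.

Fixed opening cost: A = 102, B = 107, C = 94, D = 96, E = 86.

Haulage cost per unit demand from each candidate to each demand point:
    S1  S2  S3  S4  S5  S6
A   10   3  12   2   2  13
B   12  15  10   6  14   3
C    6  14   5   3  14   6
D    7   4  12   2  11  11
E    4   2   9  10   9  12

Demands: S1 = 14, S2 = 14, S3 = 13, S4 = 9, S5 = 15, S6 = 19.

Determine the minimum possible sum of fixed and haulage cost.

549

Open {A, C}: assign each demand point to its cheapest open site.
  S1→C 14×6=84, S2→A 14×3=42, S3→C 13×5=65, S4→A 9×2=18, S5→A 15×2=30, S6→C 19×6=114
  haulage cost 353, fixed 196 → total 549.
Compare {A, C, E}: haulage cost 311 + fixed 282 = 593.
Compare {A, B, C}: haulage cost 296 + fixed 303 = 599.
Compare {A, B, E}: haulage cost 306 + fixed 295 = 601.
All other subsets cost ≥ 593. Minimum total cost: 549.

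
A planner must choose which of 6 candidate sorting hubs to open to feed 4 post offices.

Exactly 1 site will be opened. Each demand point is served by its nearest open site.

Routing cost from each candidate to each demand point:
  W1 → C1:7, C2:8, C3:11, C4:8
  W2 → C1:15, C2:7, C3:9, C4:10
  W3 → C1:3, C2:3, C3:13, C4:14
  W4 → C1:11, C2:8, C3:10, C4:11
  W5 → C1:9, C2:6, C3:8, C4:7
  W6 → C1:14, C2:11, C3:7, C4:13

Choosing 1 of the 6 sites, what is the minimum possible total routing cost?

Open {W5}.
  C1→W5 9, C2→W5 6, C3→W5 8, C4→W5 7  ⇒ total 30.
Compare {W3}: total 33.
Compare {W1}: total 34.
No size-1 selection does better; minimum is 30.

30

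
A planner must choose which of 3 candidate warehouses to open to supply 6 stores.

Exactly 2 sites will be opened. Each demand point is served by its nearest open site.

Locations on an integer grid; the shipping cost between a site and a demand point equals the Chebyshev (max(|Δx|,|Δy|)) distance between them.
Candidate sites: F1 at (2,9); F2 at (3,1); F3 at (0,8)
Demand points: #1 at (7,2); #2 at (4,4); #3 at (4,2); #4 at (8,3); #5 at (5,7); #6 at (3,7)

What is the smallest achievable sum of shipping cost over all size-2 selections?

Open {F1, F2}.
  #1→F2 4, #2→F2 3, #3→F2 1, #4→F2 5, #5→F1 3, #6→F1 2  ⇒ total 18.
Compare {F2, F3}: total 21.
Compare {F1, F3}: total 28.

18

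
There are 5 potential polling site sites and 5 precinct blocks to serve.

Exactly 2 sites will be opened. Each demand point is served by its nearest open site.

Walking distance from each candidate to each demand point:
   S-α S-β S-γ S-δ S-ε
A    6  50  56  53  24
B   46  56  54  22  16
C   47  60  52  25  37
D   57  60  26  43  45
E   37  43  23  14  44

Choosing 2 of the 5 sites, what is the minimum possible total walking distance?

Open {A, E}.
  S-α→A 6, S-β→E 43, S-γ→E 23, S-δ→E 14, S-ε→A 24  ⇒ total 110.
Compare {B, E}: total 133.
Compare {A, B}: total 148.
No size-2 selection does better; minimum is 110.

110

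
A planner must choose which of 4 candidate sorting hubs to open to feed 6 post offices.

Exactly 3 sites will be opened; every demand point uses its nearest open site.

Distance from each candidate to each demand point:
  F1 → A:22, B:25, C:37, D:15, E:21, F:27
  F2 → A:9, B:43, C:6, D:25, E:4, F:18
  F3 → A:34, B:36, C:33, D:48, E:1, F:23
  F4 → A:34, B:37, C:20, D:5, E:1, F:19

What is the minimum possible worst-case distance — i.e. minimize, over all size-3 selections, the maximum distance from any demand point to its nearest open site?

Open {F1, F2, F3}.
  Farthest demand point is B at distance 25 (to F1); all others are ≤ 25.
With {F1, F2, F4} the worst case is 25.
With {F1, F3, F4} the worst case is 25.
No size-3 selection achieves below 25.

25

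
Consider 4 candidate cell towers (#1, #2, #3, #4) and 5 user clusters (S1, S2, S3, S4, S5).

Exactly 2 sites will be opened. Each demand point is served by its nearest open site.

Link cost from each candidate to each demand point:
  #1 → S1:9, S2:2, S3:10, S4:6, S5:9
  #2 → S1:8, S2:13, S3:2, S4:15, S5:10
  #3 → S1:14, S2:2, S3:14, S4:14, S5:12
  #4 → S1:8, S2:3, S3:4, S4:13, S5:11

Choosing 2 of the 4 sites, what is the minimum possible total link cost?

Open {#1, #2}.
  S1→#2 8, S2→#1 2, S3→#2 2, S4→#1 6, S5→#1 9  ⇒ total 27.
Compare {#1, #4}: total 29.
Compare {#1, #3}: total 36.
No size-2 selection does better; minimum is 27.

27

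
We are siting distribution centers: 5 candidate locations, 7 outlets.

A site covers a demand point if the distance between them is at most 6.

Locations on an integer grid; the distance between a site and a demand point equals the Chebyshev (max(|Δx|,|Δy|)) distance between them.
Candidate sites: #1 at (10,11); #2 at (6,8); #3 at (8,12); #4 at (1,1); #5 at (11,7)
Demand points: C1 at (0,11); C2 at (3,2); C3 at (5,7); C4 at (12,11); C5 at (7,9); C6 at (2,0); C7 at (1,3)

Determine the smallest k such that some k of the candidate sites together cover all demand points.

Coverage sets (demand points within 6 of each site):
  #1: {C3, C4, C5}
  #2: {C1, C2, C3, C4, C5, C7}
  #3: {C3, C4, C5}
  #4: {C2, C3, C6, C7}
  #5: {C3, C4, C5}
No single site covers all 7 demand points.
But {#2, #4} covers everything, so the minimum is 2.

2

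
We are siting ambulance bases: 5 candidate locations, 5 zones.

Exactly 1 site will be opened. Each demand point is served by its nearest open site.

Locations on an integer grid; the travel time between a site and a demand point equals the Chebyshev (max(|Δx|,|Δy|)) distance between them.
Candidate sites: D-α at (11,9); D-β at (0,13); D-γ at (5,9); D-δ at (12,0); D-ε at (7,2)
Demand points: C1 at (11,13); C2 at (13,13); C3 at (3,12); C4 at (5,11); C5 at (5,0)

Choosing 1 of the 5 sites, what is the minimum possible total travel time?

28

Open {D-γ}.
  C1→D-γ 6, C2→D-γ 8, C3→D-γ 3, C4→D-γ 2, C5→D-γ 9  ⇒ total 28.
Compare {D-α}: total 31.
Compare {D-ε}: total 43.
No size-1 selection does better; minimum is 28.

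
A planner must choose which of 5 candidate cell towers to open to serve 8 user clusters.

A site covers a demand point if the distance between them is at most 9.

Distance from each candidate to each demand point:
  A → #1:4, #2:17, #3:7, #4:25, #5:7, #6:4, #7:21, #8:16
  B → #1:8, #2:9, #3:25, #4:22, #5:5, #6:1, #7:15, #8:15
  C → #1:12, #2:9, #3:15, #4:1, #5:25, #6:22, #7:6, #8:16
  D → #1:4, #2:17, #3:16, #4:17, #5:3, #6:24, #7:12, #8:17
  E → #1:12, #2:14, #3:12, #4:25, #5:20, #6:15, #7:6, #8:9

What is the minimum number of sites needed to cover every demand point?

Coverage sets (demand points within 9 of each site):
  A: {#1, #3, #5, #6}
  B: {#1, #2, #5, #6}
  C: {#2, #4, #7}
  D: {#1, #5}
  E: {#7, #8}
No 2 sites suffice: every size-2 union leaves at least one demand point uncovered.
But {A, C, E} covers everything, so the minimum is 3.

3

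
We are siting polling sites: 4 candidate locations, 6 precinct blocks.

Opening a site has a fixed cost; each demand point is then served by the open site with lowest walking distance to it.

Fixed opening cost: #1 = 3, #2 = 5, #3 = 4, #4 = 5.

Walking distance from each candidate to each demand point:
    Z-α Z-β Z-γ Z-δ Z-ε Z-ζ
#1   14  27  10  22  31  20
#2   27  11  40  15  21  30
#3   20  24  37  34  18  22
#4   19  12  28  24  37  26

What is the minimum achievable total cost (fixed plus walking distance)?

99

Open {#1, #2}: assign each demand point to its cheapest open site.
  Z-α→#1 14, Z-β→#2 11, Z-γ→#1 10, Z-δ→#2 15, Z-ε→#2 21, Z-ζ→#1 20
  walking distance 91, fixed 8 → total 99.
Compare {#1, #2, #3}: walking distance 88 + fixed 12 = 100.
Compare {#1, #2, #4}: walking distance 91 + fixed 13 = 104.
Compare {#1, #2, #3, #4}: walking distance 88 + fixed 17 = 105.
All other subsets cost ≥ 100. Minimum total cost: 99.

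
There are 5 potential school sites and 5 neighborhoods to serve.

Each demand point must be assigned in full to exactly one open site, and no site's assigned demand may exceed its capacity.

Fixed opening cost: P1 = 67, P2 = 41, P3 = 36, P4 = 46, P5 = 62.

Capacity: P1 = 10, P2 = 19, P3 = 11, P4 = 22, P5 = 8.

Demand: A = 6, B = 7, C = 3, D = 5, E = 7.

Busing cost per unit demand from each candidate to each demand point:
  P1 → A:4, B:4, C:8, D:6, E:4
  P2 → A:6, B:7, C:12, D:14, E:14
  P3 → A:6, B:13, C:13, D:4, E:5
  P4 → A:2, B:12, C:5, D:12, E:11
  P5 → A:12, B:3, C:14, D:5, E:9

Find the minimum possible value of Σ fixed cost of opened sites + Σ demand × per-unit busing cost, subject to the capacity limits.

287

Open {P3, P4, P5}; cheapest assignment that respects the capacities:
  P3 (cap 11, load 7): E — cost 7×5 = 35
  P4 (cap 22, load 14): A, C, D — cost 6×2 + 3×5 + 5×12 = 87
  P5 (cap 8, load 7): B — cost 7×3 = 21
  Shipping 143, fixed 144 → total 287.
  Any other capacity-feasible assignment to {P3, P4, P5} ships for at least 143.
Compare {P3, P4}: its best feasible assignment gives total 288.
Compare {P4, P5}: its best feasible assignment gives total 293.
Every other set of open sites that can feasibly serve all demand totals ≥ 288 even under its best assignment. Minimum: 287.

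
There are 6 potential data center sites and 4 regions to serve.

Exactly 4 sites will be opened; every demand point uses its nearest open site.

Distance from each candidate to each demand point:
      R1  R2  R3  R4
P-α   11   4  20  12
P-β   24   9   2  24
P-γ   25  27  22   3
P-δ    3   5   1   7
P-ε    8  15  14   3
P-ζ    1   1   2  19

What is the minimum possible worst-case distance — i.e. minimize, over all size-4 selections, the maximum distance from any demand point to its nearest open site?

Open {P-α, P-β, P-γ, P-ζ}.
  Farthest demand point is R4 at distance 3 (to P-γ); all others are ≤ 3.
With {P-α, P-β, P-ε, P-ζ} the worst case is 3.
With {P-α, P-γ, P-δ, P-ζ} the worst case is 3.
No size-4 selection achieves below 3.

3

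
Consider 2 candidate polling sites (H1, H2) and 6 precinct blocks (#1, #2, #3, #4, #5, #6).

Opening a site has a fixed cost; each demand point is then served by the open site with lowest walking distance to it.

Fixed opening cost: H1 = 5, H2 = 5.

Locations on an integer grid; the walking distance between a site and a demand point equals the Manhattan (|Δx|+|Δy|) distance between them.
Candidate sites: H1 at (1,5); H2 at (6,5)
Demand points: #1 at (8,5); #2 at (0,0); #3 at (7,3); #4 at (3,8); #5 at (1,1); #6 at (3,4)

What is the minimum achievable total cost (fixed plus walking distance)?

Open {H1, H2}: assign each demand point to its cheapest open site.
  #1→H2 2, #2→H1 6, #3→H2 3, #4→H1 5, #5→H1 4, #6→H1 3
  walking distance 23, fixed 10 → total 33.
Compare {H1}: walking distance 33 + fixed 5 = 38.
Compare {H2}: walking distance 35 + fixed 5 = 40.

33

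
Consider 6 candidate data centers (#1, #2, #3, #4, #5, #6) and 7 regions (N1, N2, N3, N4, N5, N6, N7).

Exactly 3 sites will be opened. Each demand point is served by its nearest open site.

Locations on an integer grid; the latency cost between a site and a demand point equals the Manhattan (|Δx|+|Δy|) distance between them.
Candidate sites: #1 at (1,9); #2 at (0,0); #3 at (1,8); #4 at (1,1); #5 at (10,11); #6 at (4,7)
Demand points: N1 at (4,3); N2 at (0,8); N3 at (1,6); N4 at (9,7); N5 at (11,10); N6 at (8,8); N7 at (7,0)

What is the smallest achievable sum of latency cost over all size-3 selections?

Open {#3, #4, #5}.
  N1→#4 5, N2→#3 1, N3→#3 2, N4→#5 5, N5→#5 2, N6→#5 5, N7→#4 7  ⇒ total 27.
Compare {#1, #4, #5}: total 29.
Compare {#2, #3, #5}: total 29.
No size-3 selection does better; minimum is 27.

27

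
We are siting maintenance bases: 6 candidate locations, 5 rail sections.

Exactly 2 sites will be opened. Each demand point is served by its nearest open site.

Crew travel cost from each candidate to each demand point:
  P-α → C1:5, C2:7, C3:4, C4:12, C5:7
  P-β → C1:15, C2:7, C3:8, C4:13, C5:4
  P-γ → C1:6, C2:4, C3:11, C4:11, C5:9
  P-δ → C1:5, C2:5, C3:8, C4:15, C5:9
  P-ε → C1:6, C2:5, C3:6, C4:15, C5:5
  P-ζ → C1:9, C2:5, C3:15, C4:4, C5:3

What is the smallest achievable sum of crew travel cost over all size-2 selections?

21

Open {P-α, P-ζ}.
  C1→P-α 5, C2→P-ζ 5, C3→P-α 4, C4→P-ζ 4, C5→P-ζ 3  ⇒ total 21.
Compare {P-ε, P-ζ}: total 24.
Compare {P-δ, P-ζ}: total 25.
No size-2 selection does better; minimum is 21.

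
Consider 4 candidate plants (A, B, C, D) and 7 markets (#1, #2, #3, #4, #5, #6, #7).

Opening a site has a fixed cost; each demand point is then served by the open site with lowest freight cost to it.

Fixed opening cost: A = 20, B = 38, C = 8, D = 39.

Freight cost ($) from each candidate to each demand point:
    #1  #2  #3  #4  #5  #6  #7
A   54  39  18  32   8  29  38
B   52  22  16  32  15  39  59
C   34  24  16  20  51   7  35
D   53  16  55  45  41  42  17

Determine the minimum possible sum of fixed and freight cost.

172

Open {A, C}: assign each demand point to its cheapest open site.
  #1→C 34, #2→C 24, #3→C 16, #4→C 20, #5→A 8, #6→C 7, #7→C 35
  freight cost 144, fixed 28 → total 172.
Compare {A, C, D}: freight cost 118 + fixed 67 = 185.
Compare {C}: freight cost 187 + fixed 8 = 195.
Compare {B, C}: freight cost 149 + fixed 46 = 195.
All other subsets cost ≥ 185. Minimum total cost: 172.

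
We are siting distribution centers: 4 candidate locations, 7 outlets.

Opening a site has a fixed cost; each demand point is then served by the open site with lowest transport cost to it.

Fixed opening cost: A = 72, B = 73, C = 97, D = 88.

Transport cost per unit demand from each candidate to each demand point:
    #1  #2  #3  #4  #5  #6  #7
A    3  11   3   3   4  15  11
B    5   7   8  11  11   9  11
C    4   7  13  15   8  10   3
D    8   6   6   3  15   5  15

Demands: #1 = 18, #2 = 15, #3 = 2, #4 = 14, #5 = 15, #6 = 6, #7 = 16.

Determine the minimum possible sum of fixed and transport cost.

544

Open {A, C}: assign each demand point to its cheapest open site.
  #1→A 18×3=54, #2→C 15×7=105, #3→A 2×3=6, #4→A 14×3=42, #5→A 15×4=60, #6→C 6×10=60, #7→C 16×3=48
  transport cost 375, fixed 169 → total 544.
Compare {A, C, D}: transport cost 330 + fixed 257 = 587.
Compare {C, D}: transport cost 414 + fixed 185 = 599.
Compare {A, B, C}: transport cost 369 + fixed 242 = 611.
All other subsets cost ≥ 587. Minimum total cost: 544.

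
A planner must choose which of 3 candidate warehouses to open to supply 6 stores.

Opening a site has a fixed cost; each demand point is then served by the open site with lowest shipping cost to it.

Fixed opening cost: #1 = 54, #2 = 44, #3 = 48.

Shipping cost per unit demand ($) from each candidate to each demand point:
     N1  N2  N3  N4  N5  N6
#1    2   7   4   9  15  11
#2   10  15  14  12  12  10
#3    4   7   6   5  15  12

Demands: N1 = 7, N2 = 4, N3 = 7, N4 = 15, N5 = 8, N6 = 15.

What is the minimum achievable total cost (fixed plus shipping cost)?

511

Open {#2, #3}: assign each demand point to its cheapest open site.
  N1→#3 7×4=28, N2→#3 4×7=28, N3→#3 7×6=42, N4→#3 15×5=75, N5→#2 8×12=96, N6→#2 15×10=150
  shipping cost 419, fixed 92 → total 511.
Compare {#3}: shipping cost 473 + fixed 48 = 521.
Compare {#1, #3}: shipping cost 430 + fixed 102 = 532.
Compare {#1, #2, #3}: shipping cost 391 + fixed 146 = 537.
All other subsets cost ≥ 521. Minimum total cost: 511.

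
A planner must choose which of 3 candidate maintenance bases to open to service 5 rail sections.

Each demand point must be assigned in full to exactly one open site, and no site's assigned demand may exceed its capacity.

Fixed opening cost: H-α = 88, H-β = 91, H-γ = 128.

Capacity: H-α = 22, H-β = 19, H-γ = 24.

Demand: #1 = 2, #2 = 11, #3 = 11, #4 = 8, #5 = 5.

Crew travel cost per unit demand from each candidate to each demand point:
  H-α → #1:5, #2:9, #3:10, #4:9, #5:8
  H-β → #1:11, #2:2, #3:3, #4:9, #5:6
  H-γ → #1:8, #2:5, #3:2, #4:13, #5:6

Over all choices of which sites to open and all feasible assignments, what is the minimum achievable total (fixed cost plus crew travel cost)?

381

Open {H-β, H-γ}; cheapest assignment that respects the capacities:
  H-β (cap 19, load 19): #2, #4 — cost 11×2 + 8×9 = 94
  H-γ (cap 24, load 18): #1, #3, #5 — cost 2×8 + 11×2 + 5×6 = 68
  Shipping 162, fixed 219 → total 381.
  Any other capacity-feasible assignment to {H-β, H-γ} ships for at least 162.
Compare {H-α, H-γ}: its best feasible assignment gives total 415.
Compare {H-α, H-β}: its best feasible assignment gives total 423.
Every other set of open sites that can feasibly serve all demand totals ≥ 415 even under its best assignment. Minimum: 381.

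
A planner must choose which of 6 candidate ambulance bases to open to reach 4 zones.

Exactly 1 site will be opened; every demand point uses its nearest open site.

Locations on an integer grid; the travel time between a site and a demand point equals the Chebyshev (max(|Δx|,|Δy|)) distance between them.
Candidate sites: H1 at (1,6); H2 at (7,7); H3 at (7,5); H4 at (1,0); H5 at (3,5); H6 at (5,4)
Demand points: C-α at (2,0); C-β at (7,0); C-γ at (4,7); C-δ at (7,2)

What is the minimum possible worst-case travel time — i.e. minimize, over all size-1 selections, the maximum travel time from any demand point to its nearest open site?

Open {H6}.
  Farthest demand point is C-α at travel time 4 (to H6); all others are ≤ 4.
With {H3} the worst case is 5.
With {H5} the worst case is 5.
No size-1 selection achieves below 4.

4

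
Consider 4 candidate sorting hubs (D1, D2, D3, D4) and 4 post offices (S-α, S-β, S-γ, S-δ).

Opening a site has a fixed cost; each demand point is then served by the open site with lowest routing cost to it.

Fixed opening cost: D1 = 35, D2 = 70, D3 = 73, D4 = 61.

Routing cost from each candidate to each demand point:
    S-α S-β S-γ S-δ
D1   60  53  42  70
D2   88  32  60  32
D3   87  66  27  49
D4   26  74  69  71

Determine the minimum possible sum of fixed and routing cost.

260

Open {D1}: assign each demand point to its cheapest open site.
  S-α→D1 60, S-β→D1 53, S-γ→D1 42, S-δ→D1 70
  routing cost 225, fixed 35 → total 260.
Compare {D1, D2}: routing cost 166 + fixed 105 = 271.
Compare {D2, D4}: routing cost 150 + fixed 131 = 281.
Compare {D2}: routing cost 212 + fixed 70 = 282.
All other subsets cost ≥ 271. Minimum total cost: 260.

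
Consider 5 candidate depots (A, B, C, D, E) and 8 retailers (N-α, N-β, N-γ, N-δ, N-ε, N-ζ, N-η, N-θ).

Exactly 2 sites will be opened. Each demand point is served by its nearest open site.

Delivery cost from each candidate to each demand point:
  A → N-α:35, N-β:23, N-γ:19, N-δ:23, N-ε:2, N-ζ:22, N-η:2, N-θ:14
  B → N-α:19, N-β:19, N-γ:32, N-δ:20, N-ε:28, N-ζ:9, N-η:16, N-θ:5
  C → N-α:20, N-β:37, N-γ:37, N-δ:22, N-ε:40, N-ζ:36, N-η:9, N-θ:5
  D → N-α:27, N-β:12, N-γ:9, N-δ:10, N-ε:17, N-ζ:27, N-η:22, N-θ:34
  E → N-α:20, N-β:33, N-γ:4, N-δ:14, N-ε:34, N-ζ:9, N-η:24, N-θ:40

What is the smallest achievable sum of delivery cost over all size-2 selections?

88

Open {A, E}.
  N-α→E 20, N-β→A 23, N-γ→E 4, N-δ→E 14, N-ε→A 2, N-ζ→E 9, N-η→A 2, N-θ→A 14  ⇒ total 88.
Compare {A, B}: total 95.
Compare {B, D}: total 97.
No size-2 selection does better; minimum is 88.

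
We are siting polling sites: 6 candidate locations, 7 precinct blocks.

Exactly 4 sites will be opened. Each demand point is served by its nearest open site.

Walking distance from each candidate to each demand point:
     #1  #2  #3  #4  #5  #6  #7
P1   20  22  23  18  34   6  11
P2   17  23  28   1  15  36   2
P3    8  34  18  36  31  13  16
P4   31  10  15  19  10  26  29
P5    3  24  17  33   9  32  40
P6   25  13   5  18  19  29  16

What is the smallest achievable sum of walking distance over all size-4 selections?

Open {P1, P2, P5, P6}.
  #1→P5 3, #2→P6 13, #3→P6 5, #4→P2 1, #5→P5 9, #6→P1 6, #7→P2 2  ⇒ total 39.
Compare {P1, P2, P4, P5}: total 46.
Compare {P2, P3, P5, P6}: total 46.
No size-4 selection does better; minimum is 39.

39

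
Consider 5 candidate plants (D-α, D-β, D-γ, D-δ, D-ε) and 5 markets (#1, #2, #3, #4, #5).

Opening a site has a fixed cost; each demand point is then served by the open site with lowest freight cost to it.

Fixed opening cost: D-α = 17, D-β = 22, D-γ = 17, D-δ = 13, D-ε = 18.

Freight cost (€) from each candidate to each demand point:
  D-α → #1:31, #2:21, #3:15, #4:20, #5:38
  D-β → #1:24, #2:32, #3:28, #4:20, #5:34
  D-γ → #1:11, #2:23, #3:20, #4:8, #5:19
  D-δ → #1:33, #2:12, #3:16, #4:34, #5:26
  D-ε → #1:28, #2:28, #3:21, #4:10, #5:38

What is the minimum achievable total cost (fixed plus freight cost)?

96

Open {D-γ, D-δ}: assign each demand point to its cheapest open site.
  #1→D-γ 11, #2→D-δ 12, #3→D-δ 16, #4→D-γ 8, #5→D-γ 19
  freight cost 66, fixed 30 → total 96.
Compare {D-γ}: freight cost 81 + fixed 17 = 98.
Compare {D-α, D-γ}: freight cost 74 + fixed 34 = 108.
Compare {D-α, D-γ, D-δ}: freight cost 65 + fixed 47 = 112.
All other subsets cost ≥ 98. Minimum total cost: 96.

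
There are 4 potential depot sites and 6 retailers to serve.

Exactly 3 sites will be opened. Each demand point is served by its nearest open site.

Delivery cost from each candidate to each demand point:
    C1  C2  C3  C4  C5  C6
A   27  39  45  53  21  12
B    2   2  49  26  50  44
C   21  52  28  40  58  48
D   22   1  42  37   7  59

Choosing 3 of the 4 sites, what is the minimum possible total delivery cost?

90

Open {A, B, D}.
  C1→B 2, C2→D 1, C3→D 42, C4→B 26, C5→D 7, C6→A 12  ⇒ total 90.
Compare {A, B, C}: total 91.
Compare {A, C, D}: total 106.
No size-3 selection does better; minimum is 90.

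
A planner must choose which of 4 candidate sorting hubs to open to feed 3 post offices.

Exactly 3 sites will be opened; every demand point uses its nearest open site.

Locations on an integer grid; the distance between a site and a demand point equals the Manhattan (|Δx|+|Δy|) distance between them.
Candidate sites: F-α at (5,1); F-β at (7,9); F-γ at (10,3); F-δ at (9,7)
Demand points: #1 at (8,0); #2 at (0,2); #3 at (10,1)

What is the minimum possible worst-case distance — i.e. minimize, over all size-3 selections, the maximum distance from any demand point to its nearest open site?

Open {F-α, F-β, F-γ}.
  Farthest demand point is #2 at distance 6 (to F-α); all others are ≤ 6.
With {F-α, F-β, F-δ} the worst case is 6.
With {F-α, F-γ, F-δ} the worst case is 6.
No size-3 selection achieves below 6.

6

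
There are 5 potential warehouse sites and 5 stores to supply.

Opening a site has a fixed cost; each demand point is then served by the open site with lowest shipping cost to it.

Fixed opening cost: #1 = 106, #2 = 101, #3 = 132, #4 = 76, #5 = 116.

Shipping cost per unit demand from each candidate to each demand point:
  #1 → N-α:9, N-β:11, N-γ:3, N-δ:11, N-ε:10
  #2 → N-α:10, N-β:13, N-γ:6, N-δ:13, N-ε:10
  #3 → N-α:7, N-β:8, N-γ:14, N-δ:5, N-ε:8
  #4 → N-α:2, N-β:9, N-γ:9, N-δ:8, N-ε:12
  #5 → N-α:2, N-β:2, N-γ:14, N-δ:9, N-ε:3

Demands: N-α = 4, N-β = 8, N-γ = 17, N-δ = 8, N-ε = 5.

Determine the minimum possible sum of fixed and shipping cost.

384

Open {#1, #5}: assign each demand point to its cheapest open site.
  N-α→#5 4×2=8, N-β→#5 8×2=16, N-γ→#1 17×3=51, N-δ→#5 8×9=72, N-ε→#5 5×3=15
  shipping cost 162, fixed 222 → total 384.
Compare {#1}: shipping cost 313 + fixed 106 = 419.
Compare {#1, #4}: shipping cost 245 + fixed 182 = 427.
Compare {#2, #5}: shipping cost 213 + fixed 217 = 430.
All other subsets cost ≥ 419. Minimum total cost: 384.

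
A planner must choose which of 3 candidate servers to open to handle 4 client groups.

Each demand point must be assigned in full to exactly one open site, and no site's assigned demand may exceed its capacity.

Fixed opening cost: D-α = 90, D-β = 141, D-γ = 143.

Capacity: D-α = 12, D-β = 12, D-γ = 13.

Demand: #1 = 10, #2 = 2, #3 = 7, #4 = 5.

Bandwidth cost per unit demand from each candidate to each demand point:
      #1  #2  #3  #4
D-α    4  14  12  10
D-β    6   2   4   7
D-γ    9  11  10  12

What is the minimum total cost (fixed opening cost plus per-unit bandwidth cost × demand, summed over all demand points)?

Open {D-α, D-β}; cheapest assignment that respects the capacities:
  D-α (cap 12, load 12): #1, #2 — cost 10×4 + 2×14 = 68
  D-β (cap 12, load 12): #3, #4 — cost 7×4 + 5×7 = 63
  Shipping 131, fixed 231 → total 362.
  Any other capacity-feasible assignment to {D-α, D-β} ships for at least 131.
Compare {D-α, D-γ}: its best feasible assignment gives total 431.
Compare {D-β, D-γ}: its best feasible assignment gives total 459.
Every other set of open sites that can feasibly serve all demand totals ≥ 431 even under its best assignment. Minimum: 362.

362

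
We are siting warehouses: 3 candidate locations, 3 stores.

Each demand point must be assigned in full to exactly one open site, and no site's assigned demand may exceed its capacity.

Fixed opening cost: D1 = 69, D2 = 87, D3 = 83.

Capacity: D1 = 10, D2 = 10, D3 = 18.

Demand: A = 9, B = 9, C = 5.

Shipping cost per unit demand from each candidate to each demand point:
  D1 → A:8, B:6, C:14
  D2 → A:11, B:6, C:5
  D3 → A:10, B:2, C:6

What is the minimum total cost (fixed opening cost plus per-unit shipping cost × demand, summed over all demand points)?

Open {D1, D3}; cheapest assignment that respects the capacities:
  D1 (cap 10, load 9): A — cost 9×8 = 72
  D3 (cap 18, load 14): B, C — cost 9×2 + 5×6 = 48
  Shipping 120, fixed 152 → total 272.
  Any other capacity-feasible assignment to {D1, D3} ships for at least 120.
Compare {D2, D3}: its best feasible assignment gives total 303.
Compare {D1, D2, D3}: its best feasible assignment gives total 354.
Every other set of open sites that can feasibly serve all demand totals ≥ 303 even under its best assignment. Minimum: 272.

272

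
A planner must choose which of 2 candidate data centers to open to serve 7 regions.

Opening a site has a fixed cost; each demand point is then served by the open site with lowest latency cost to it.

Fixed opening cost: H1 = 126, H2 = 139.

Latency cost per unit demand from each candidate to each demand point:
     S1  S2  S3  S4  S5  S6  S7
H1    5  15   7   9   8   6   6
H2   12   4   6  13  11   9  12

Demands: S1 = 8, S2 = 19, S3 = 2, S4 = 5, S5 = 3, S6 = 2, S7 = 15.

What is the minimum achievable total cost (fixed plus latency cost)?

Open {H1, H2}: assign each demand point to its cheapest open site.
  S1→H1 8×5=40, S2→H2 19×4=76, S3→H2 2×6=12, S4→H1 5×9=45, S5→H1 3×8=24, S6→H1 2×6=12, S7→H1 15×6=90
  latency cost 299, fixed 265 → total 564.
Compare {H2}: latency cost 480 + fixed 139 = 619.
Compare {H1}: latency cost 510 + fixed 126 = 636.

564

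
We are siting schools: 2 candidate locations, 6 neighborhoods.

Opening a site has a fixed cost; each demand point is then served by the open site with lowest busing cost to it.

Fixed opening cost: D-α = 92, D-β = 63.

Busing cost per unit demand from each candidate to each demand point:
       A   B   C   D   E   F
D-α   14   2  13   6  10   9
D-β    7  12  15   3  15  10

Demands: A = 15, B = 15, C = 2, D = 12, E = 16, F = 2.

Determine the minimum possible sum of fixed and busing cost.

530

Open {D-α, D-β}: assign each demand point to its cheapest open site.
  A→D-β 15×7=105, B→D-α 15×2=30, C→D-α 2×13=26, D→D-β 12×3=36, E→D-α 16×10=160, F→D-α 2×9=18
  busing cost 375, fixed 155 → total 530.
Compare {D-α}: busing cost 516 + fixed 92 = 608.
Compare {D-β}: busing cost 611 + fixed 63 = 674.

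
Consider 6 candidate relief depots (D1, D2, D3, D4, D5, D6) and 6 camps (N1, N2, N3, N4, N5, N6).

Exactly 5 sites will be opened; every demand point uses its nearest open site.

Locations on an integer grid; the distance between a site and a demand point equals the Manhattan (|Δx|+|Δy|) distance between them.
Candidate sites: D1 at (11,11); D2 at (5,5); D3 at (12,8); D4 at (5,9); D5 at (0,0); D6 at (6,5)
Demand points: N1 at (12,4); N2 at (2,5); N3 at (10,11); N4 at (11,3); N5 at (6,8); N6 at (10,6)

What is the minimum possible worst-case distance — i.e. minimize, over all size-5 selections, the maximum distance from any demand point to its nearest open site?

Open {D1, D2, D3, D4, D5}.
  Farthest demand point is N4 at distance 6 (to D3); all others are ≤ 6.
With {D1, D2, D3, D4, D6} the worst case is 6.
With {D1, D2, D3, D5, D6} the worst case is 6.
No size-5 selection achieves below 6.

6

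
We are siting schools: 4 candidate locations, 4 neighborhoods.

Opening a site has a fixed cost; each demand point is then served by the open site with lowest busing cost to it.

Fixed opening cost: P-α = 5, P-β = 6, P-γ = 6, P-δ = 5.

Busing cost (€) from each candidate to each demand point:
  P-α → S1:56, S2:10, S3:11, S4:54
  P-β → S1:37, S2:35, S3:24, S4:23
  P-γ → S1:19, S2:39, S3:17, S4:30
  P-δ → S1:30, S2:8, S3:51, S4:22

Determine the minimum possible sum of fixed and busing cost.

76

Open {P-α, P-γ, P-δ}: assign each demand point to its cheapest open site.
  S1→P-γ 19, S2→P-δ 8, S3→P-α 11, S4→P-δ 22
  busing cost 60, fixed 16 → total 76.
Compare {P-γ, P-δ}: busing cost 66 + fixed 11 = 77.
Compare {P-α, P-β, P-γ}: busing cost 63 + fixed 17 = 80.
Compare {P-α, P-γ}: busing cost 70 + fixed 11 = 81.
All other subsets cost ≥ 77. Minimum total cost: 76.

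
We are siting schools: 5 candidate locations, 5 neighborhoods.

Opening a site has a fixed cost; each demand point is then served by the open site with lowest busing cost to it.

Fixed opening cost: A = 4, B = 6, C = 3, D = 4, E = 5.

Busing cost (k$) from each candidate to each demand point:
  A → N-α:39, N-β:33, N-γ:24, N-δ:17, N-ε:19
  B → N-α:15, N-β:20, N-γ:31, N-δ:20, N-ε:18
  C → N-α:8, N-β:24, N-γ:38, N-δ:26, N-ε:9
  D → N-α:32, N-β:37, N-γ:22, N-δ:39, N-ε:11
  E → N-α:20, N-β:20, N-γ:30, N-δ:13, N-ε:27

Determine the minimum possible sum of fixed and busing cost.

84

Open {C, D, E}: assign each demand point to its cheapest open site.
  N-α→C 8, N-β→E 20, N-γ→D 22, N-δ→E 13, N-ε→C 9
  busing cost 72, fixed 12 → total 84.
Compare {A, C, E}: busing cost 74 + fixed 12 = 86.
Compare {C, E}: busing cost 80 + fixed 8 = 88.
Compare {A, C, D, E}: busing cost 72 + fixed 16 = 88.
All other subsets cost ≥ 86. Minimum total cost: 84.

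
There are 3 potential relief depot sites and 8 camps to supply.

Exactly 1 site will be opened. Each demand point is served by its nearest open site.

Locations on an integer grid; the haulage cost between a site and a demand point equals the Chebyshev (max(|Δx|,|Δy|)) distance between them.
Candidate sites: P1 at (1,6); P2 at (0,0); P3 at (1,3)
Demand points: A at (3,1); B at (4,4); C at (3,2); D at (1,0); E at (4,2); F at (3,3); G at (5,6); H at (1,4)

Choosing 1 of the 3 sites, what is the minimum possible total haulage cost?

Open {P3}.
  A→P3 2, B→P3 3, C→P3 2, D→P3 3, E→P3 3, F→P3 2, G→P3 4, H→P3 1  ⇒ total 20.
Compare {P2}: total 28.
Compare {P1}: total 31.

20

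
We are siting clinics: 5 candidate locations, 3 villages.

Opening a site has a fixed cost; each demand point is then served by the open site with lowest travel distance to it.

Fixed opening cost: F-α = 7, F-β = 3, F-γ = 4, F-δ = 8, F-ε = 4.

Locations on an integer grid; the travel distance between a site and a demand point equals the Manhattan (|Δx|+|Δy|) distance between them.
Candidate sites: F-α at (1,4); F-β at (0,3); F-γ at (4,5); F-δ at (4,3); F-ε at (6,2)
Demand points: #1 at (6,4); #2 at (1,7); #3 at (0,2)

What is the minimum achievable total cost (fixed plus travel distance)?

Open {F-β, F-ε}: assign each demand point to its cheapest open site.
  #1→F-ε 2, #2→F-β 5, #3→F-β 1
  travel distance 8, fixed 7 → total 15.
Compare {F-β}: travel distance 13 + fixed 3 = 16.
Compare {F-β, F-γ}: travel distance 9 + fixed 7 = 16.
Compare {F-α}: travel distance 11 + fixed 7 = 18.
All other subsets cost ≥ 16. Minimum total cost: 15.

15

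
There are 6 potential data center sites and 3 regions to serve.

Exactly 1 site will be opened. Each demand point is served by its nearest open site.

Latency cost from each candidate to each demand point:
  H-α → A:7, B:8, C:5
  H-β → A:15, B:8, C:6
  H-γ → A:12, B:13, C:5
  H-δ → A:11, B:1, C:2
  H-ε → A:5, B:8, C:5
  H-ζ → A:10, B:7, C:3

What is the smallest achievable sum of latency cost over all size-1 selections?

14

Open {H-δ}.
  A→H-δ 11, B→H-δ 1, C→H-δ 2  ⇒ total 14.
Compare {H-ε}: total 18.
Compare {H-α}: total 20.
No size-1 selection does better; minimum is 14.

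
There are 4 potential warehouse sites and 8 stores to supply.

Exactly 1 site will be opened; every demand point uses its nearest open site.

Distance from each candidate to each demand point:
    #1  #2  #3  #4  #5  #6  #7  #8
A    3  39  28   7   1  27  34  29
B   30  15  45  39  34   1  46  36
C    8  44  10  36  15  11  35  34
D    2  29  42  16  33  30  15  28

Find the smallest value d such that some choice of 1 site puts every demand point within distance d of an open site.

Open {A}.
  Farthest demand point is #2 at distance 39 (to A); all others are ≤ 39.
With {D} the worst case is 42.
With {C} the worst case is 44.
No size-1 selection achieves below 39.

39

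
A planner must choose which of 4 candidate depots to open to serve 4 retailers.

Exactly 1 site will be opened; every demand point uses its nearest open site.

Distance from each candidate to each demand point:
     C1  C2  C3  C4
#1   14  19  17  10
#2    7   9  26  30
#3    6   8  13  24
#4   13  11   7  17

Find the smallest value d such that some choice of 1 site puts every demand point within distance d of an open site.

17

Open {#4}.
  Farthest demand point is C4 at distance 17 (to #4); all others are ≤ 17.
With {#1} the worst case is 19.
With {#3} the worst case is 24.
No size-1 selection achieves below 17.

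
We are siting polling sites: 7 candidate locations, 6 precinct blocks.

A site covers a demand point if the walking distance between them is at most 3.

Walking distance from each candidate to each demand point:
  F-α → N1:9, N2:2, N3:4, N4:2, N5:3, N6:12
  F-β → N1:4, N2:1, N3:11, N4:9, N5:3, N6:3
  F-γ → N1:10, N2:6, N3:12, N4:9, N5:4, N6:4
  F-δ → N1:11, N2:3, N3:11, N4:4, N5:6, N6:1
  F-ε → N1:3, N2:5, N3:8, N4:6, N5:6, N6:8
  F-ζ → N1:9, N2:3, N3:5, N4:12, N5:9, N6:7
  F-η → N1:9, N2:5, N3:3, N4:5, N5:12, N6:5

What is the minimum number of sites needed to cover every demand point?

4

Coverage sets (demand points within 3 of each site):
  F-α: {N2, N4, N5}
  F-β: {N2, N5, N6}
  F-γ: {}
  F-δ: {N2, N6}
  F-ε: {N1}
  F-ζ: {N2}
  F-η: {N3}
No 3 sites suffice: every size-3 union leaves at least one demand point uncovered.
But {F-α, F-β, F-ε, F-η} covers everything, so the minimum is 4.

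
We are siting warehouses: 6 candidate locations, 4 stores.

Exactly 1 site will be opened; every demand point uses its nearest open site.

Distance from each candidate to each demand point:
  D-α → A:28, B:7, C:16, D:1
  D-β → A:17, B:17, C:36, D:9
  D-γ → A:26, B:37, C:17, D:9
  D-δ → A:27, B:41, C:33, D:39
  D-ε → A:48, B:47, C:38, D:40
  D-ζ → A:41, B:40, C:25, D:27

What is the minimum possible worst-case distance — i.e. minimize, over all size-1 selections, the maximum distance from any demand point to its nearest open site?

28

Open {D-α}.
  Farthest demand point is A at distance 28 (to D-α); all others are ≤ 28.
With {D-β} the worst case is 36.
With {D-γ} the worst case is 37.
No size-1 selection achieves below 28.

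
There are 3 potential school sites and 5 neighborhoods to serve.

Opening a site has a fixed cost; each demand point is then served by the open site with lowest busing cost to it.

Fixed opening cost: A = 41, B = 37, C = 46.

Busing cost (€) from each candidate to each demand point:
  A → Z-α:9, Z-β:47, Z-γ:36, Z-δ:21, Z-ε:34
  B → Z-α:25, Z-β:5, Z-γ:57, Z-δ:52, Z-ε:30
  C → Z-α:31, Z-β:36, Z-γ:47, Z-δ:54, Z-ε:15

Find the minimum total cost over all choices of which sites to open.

Open {A, B}: assign each demand point to its cheapest open site.
  Z-α→A 9, Z-β→B 5, Z-γ→A 36, Z-δ→A 21, Z-ε→B 30
  busing cost 101, fixed 78 → total 179.
Compare {A}: busing cost 147 + fixed 41 = 188.
Compare {A, C}: busing cost 117 + fixed 87 = 204.
Compare {B}: busing cost 169 + fixed 37 = 206.
All other subsets cost ≥ 188. Minimum total cost: 179.

179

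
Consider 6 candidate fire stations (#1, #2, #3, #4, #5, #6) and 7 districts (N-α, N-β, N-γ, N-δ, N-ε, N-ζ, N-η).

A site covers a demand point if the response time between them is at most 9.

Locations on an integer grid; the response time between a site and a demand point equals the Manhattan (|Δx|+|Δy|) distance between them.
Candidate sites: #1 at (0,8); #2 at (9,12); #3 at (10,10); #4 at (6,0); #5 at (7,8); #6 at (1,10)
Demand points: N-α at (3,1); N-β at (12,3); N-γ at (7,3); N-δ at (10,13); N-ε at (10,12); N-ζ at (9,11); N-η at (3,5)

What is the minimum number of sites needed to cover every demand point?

Coverage sets (demand points within 9 of each site):
  #1: {N-η}
  #2: {N-δ, N-ε, N-ζ}
  #3: {N-β, N-δ, N-ε, N-ζ}
  #4: {N-α, N-β, N-γ, N-η}
  #5: {N-γ, N-δ, N-ε, N-ζ, N-η}
  #6: {N-ζ, N-η}
No single site covers all 7 demand points.
But {#2, #4} covers everything, so the minimum is 2.

2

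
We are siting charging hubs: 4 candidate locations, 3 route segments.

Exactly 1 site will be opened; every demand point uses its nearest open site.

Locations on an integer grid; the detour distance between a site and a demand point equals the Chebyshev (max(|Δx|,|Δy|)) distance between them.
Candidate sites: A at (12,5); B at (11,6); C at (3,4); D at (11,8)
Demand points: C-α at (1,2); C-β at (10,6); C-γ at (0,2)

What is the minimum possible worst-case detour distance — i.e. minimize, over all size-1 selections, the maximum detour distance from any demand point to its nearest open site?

7

Open {C}.
  Farthest demand point is C-β at detour distance 7 (to C); all others are ≤ 7.
With {B} the worst case is 11.
With {D} the worst case is 11.
No size-1 selection achieves below 7.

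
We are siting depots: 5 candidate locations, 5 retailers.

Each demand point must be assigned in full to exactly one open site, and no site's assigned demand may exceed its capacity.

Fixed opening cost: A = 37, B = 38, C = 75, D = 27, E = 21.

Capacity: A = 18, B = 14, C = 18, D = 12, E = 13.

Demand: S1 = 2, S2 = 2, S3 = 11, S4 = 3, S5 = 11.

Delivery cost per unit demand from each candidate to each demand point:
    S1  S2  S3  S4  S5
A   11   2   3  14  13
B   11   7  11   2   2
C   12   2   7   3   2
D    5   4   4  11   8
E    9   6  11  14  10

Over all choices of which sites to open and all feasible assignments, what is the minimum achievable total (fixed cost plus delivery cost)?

Open {A, B}; cheapest assignment that respects the capacities:
  A (cap 18, load 15): S1, S2, S3 — cost 2×11 + 2×2 + 11×3 = 59
  B (cap 14, load 14): S4, S5 — cost 3×2 + 11×2 = 28
  Shipping 87, fixed 75 → total 162.
  Any other capacity-feasible assignment to {A, B} ships for at least 87.
Compare {A, B, D}: its best feasible assignment gives total 177.
Compare {A, B, E}: its best feasible assignment gives total 179.
Every other set of open sites that can feasibly serve all demand totals ≥ 177 even under its best assignment. Minimum: 162.

162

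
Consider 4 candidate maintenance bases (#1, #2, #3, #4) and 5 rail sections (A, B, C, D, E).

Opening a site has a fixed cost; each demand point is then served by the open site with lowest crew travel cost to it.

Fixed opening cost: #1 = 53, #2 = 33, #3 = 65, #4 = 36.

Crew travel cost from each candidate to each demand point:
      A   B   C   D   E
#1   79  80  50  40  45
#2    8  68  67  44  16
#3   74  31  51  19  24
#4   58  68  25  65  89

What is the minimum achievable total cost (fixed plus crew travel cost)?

Open {#2, #3}: assign each demand point to its cheapest open site.
  A→#2 8, B→#3 31, C→#3 51, D→#3 19, E→#2 16
  crew travel cost 125, fixed 98 → total 223.
Compare {#2, #4}: crew travel cost 161 + fixed 69 = 230.
Compare {#2, #3, #4}: crew travel cost 99 + fixed 134 = 233.
Compare {#2}: crew travel cost 203 + fixed 33 = 236.
All other subsets cost ≥ 230. Minimum total cost: 223.

223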